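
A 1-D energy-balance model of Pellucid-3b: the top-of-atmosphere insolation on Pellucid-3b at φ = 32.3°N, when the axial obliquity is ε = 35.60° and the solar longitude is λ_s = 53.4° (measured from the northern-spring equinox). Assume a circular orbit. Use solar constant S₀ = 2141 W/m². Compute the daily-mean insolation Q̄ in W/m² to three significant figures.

Q̄ ≈ 805 W/m²

Solar declination: sin δ = sin ε · sin λ_s = sin 35.60° × sin 53.4° = 0.46734, so δ = +27.862°.
cos H₀ = −tan(+32.3°) tan(+27.862°) = -0.3342, H₀ = 1.9115 rad.
Bracket: H₀ sin φ sin δ + cos φ cos δ sin H₀ = 1.9115×0.53435×0.46734 + 0.84526×0.88408×0.94251 = 0.477346 + 0.704316 = 1.181662.
Q̄ = (S₀/π) × [bracket] = (2141/π) × 1.181662 = 805.3 W/m².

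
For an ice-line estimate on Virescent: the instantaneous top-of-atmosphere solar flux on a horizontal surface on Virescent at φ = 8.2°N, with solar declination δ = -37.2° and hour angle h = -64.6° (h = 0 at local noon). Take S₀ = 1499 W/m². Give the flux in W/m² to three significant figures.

cos θ_z = sin φ sin δ + cos φ cos δ cos h = -0.086233 + 0.338167 = 0.251934.
Flux = S₀ · cos θ_z = 1499 × 0.251934 = 377.6 W/m².

378 W/m²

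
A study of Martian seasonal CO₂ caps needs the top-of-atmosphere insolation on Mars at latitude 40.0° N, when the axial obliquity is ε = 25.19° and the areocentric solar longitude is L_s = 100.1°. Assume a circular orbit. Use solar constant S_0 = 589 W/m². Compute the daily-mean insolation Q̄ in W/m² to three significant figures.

Q̄ ≈ 220 W/m²

sin δ = sin 25.19° × sin 100.1° = 0.41903, so δ = +24.773°.
cos h₀ = −tan(+40.0°) tan(+24.773°) = -0.3872, h₀ = 1.9684 rad.
Bracket: h₀ sin ϕ sin δ + cos ϕ cos δ sin h₀ = 1.9684×0.64279×0.41903 + 0.76604×0.90797×0.92198 = 0.530185 + 0.641275 = 1.171460.
Q̄ = (S_0/π) × [bracket] = (589/π) × 1.171460 = 219.6 W/m².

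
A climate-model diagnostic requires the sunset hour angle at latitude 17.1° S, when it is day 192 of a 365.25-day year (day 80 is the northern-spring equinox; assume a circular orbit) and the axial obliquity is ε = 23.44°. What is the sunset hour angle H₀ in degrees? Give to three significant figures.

Solar longitude: λ_s = 360° × (192 − 80)/365.25 = 110.390°.
sin δ = sin 23.44° × sin 110.390° = 0.37286, so δ = +21.892°.
cos H₀ = −tan φ · tan δ = −tan(-17.1°) × tan(+21.892°) = 0.1236, so H₀ = 1.4469 rad = 82.90°.

H₀ = 82.9°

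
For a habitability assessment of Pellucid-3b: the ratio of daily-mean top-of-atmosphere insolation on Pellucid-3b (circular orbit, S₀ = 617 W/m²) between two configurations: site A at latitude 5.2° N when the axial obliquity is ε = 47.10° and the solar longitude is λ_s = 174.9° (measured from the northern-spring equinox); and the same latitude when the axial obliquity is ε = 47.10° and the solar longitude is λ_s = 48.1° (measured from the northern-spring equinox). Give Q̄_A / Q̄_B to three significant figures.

— Configuration A (φ=+5.2°):
Solar declination: sin δ = sin ε · sin λ_s = sin 47.10° × sin 174.9° = 0.06512, so δ = +3.734°.
cos H₀ = −tan(+5.2°) tan(+3.734°) = -0.0059, H₀ = 1.5767 rad.
Bracket: H₀ sin φ sin δ + cos φ cos δ sin H₀ = 1.5767×0.09063×0.06512 + 0.99588×0.99788×0.99998 = 0.009305 + 0.993749 = 1.003054.
Q̄ = (S₀/π) × [bracket] = (617/π) × 1.003054 = 197.00 W/m².
— Configuration B (φ=+5.2°):
Solar declination: sin δ = sin ε · sin λ_s = sin 47.10° × sin 48.1° = 0.54524, so δ = +33.041°.
cos H₀ = −tan(+5.2°) tan(+33.041°) = -0.0592, H₀ = 1.6300 rad.
Bracket: H₀ sin φ sin δ + cos φ cos δ sin H₀ = 1.6300×0.09063×0.54524 + 0.99588×0.83828×0.99825 = 0.080547 + 0.833365 = 0.913912.
Q̄ = (S₀/π) × [bracket] = (617/π) × 0.913912 = 179.49 W/m².
Ratio Q̄_A / Q̄_B = 197.00 / 179.49 = 1.098.

Q̄_A / Q̄_B ≈ 1.10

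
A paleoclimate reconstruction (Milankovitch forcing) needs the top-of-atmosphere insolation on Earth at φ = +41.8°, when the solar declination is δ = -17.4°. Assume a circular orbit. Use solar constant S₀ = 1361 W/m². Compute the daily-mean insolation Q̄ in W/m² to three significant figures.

cos H₀ = −tan(+41.8°) tan(-17.400°) = 0.2802, H₀ = 1.2868 rad.
Bracket: H₀ sin φ sin δ + cos φ cos δ sin H₀ = 1.2868×0.66653×-0.29904 + 0.74548×0.95424×0.95994 = -0.256484 + 0.682869 = 0.426385.
Q̄ = (S₀/π) × [bracket] = (1361/π) × 0.426385 = 184.7 W/m².

Q̄ ≈ 185 W/m²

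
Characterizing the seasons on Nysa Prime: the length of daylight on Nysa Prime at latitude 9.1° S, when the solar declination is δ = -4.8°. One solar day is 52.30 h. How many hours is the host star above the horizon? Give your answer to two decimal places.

cos H₀ = −tan φ · tan δ = −tan(-9.1°) × tan(-4.800°) = -0.0135, so H₀ = 1.5842 rad = 90.77°.
Daylight = 2H₀/(2π) × 52.30 h = (1.5842/π) × 52.30 = 26.37 h.

26.37 h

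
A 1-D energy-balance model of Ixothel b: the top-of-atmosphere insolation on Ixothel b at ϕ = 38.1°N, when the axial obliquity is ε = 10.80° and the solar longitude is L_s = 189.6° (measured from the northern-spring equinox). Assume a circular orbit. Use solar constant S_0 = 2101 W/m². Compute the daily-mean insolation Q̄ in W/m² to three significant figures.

Q̄ ≈ 506 W/m²

Solar declination: sin δ = sin ε · sin L_s = sin 10.80° × sin 189.6° = -0.03125, so δ = -1.791°.
cos h₀ = −tan(+38.1°) tan(-1.791°) = 0.0245, h₀ = 1.5463 rad.
Bracket: h₀ sin ϕ sin δ + cos ϕ cos δ sin h₀ = 1.5463×0.61704×-0.03125 + 0.78694×0.99951×0.99970 = -0.029817 + 0.786318 = 0.756501.
Q̄ = (S_0/π) × [bracket] = (2101/π) × 0.756501 = 505.9 W/m².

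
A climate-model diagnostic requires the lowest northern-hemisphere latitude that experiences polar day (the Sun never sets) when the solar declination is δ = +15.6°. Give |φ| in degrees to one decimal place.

Polar day requires cos H₀ = −tan φ tan δ ≤ −1, i.e. tan φ tan δ ≥ 1.
The boundary is |tan φ| · |tan δ| = 1, so |φ| = 90° − |δ| = 90° − 15.6° = 74.4° in the northern hemisphere.

|φ| = 74.4°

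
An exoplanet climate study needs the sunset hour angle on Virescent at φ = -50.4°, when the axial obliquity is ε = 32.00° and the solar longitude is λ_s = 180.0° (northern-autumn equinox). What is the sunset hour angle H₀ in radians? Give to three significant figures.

Solar declination: sin δ = sin ε · sin λ_s = sin 32.00° × sin 180.0° = 0.00000, so δ = +0.000°.
cos H₀ = −tan φ · tan δ = −tan(-50.4°) × tan(+0.000°) = 0.0000, so H₀ = 1.5708 rad = 90.00°.

H₀ = 1.57 rad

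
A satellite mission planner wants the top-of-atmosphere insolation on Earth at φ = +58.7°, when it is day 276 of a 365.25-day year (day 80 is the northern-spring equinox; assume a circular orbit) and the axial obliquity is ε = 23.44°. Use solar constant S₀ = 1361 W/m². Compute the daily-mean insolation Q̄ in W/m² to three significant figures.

Q̄ ≈ 174 W/m²

Solar longitude: λ_s = 360° × (276 − 80)/365.25 = 193.183°.
sin δ = sin 23.44° × sin 193.183° = -0.09072, so δ = -5.205°.
cos H₀ = −tan(+58.7°) tan(-5.205°) = 0.1498, H₀ = 1.4204 rad.
Bracket: H₀ sin φ sin δ + cos φ cos δ sin H₀ = 1.4204×0.85446×-0.09072 + 0.51952×0.99588×0.98871 = -0.110105 + 0.511538 = 0.401433.
Q̄ = (S₀/π) × [bracket] = (1361/π) × 0.401433 = 173.9 W/m².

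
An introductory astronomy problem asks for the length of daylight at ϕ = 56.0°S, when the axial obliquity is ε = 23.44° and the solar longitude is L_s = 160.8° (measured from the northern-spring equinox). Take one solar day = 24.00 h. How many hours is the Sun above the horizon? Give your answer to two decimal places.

10.50 h

Solar declination: sin δ = sin ε · sin L_s = sin 23.44° × sin 160.8° = 0.13082, so δ = +7.517°.
cos h₀ = −tan ϕ · tan δ = −tan(-56.0°) × tan(+7.517°) = 0.1956, so h₀ = 1.3739 rad = 78.72°.
Daylight = 2h₀/(2π) × 24.00 h = (1.3739/π) × 24.00 = 10.50 h.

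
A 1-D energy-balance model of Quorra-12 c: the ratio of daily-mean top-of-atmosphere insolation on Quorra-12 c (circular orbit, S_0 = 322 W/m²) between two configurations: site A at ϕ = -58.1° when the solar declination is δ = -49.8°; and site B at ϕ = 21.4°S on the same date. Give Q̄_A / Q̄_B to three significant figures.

Q̄_A / Q̄_B ≈ 1.84

— Configuration A (ϕ=-58.1°):
cos h₀ = −tan(-58.1°) tan(-49.800°) = -1.9011 ≤ −1 ⇒ polar day, h₀ = π.
Bracket: h₀ sin ϕ sin δ + cos ϕ cos δ sin h₀ = 3.1416×-0.84897×-0.76380 + 0.52844×0.64546×0.00000 = 2.037149 + 0.000000 = 2.037149.
Q̄ = (S_0/π) × [bracket] = (322/π) × 2.037149 = 208.80 W/m².
— Configuration B (ϕ=-21.4°):
cos h₀ = −tan(-21.4°) tan(-49.800°) = -0.4637, h₀ = 2.0530 rad.
Bracket: h₀ sin ϕ sin δ + cos ϕ cos δ sin h₀ = 2.0530×-0.36488×-0.76380 + 0.93106×0.64546×0.88597 = 0.572162 + 0.532434 = 1.104596.
Q̄ = (S_0/π) × [bracket] = (322/π) × 1.104596 = 113.22 W/m².
Ratio Q̄_A / Q̄_B = 208.80 / 113.22 = 1.844.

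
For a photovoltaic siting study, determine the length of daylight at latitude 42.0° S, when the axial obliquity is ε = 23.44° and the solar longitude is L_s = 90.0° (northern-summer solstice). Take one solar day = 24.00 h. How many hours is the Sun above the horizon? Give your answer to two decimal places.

Solar declination: sin δ = sin ε · sin L_s = sin 23.44° × sin 90.0° = 0.39779, so δ = +23.440°.
cos h₀ = −tan ϕ · tan δ = −tan(-42.0°) × tan(+23.440°) = 0.3904, so h₀ = 1.1697 rad = 67.02°.
Daylight = 2h₀/(2π) × 24.00 h = (1.1697/π) × 24.00 = 8.94 h.

8.94 h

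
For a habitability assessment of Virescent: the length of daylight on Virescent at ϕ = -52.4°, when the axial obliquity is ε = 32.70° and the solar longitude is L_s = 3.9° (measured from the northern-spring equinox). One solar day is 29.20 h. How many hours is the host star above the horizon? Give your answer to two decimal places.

Solar declination: sin δ = sin ε · sin L_s = sin 32.70° × sin 3.9° = 0.03674, so δ = +2.106°.
cos h₀ = −tan ϕ · tan δ = −tan(-52.4°) × tan(+2.106°) = 0.0477, so h₀ = 1.5230 rad = 87.26°.
Daylight = 2h₀/(2π) × 29.20 h = (1.5230/π) × 29.20 = 14.16 h.

14.16 h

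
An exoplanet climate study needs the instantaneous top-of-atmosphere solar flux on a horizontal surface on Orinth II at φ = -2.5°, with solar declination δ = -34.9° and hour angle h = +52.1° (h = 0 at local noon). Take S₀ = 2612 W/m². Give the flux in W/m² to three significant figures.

1.38e+03 W/m²

cos θ_z = sin φ sin δ + cos φ cos δ cos h = 0.024957 + 0.503328 = 0.528285.
Flux = S₀ · cos θ_z = 2612 × 0.528285 = 1380 W/m².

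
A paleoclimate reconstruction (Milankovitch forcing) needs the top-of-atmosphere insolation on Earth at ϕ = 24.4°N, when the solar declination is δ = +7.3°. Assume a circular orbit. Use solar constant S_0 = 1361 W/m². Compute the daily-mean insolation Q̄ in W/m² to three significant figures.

Q̄ ≈ 428 W/m²

cos h₀ = −tan(+24.4°) tan(+7.300°) = -0.0581, h₀ = 1.6289 rad.
Bracket: h₀ sin ϕ sin δ + cos ϕ cos δ sin h₀ = 1.6289×0.41310×0.12706 + 0.91068×0.99189×0.99831 = 0.085498 + 0.901768 = 0.987266.
Q̄ = (S_0/π) × [bracket] = (1361/π) × 0.987266 = 427.7 W/m².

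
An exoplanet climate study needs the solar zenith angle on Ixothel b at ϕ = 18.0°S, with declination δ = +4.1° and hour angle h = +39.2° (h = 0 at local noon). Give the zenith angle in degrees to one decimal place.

θ_z = 44.5°

cos θ_z = sin ϕ sin δ + cos ϕ cos δ cos h = -0.022094 + 0.735130 = 0.713036.
θ_z = arccos(0.713036) = 44.5°.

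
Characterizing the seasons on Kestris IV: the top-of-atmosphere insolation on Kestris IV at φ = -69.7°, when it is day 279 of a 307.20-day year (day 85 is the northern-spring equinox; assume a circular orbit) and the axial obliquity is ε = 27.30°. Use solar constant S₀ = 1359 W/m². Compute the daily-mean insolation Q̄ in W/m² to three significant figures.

Solar longitude: λ_s = 360° × (279 − 85)/307.20 = 227.344°.
sin δ = sin 27.30° × sin 227.344° = -0.33731, so δ = -19.713°.
cos H₀ = −tan(-69.7°) tan(-19.713°) = -0.9686, H₀ = 2.8904 rad.
Bracket: H₀ sin φ sin δ + cos φ cos δ sin H₀ = 2.8904×-0.93789×-0.33731 + 0.34694×0.94140×0.24854 = 0.914406 + 0.081175 = 0.995581.
Q̄ = (S₀/π) × [bracket] = (1359/π) × 0.995581 = 430.7 W/m².

Q̄ ≈ 431 W/m²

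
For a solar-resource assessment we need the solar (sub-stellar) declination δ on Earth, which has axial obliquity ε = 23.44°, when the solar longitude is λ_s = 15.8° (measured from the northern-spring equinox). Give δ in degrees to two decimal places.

sin δ = sin ε · sin λ_s = sin 23.44° × sin 15.8° = 0.108310.
δ = arcsin(0.108310) = +6.22°.

δ = +6.22°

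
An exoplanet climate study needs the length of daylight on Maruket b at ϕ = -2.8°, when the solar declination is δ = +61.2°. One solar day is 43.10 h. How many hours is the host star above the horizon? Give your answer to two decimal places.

cos h₀ = −tan ϕ · tan δ = −tan(-2.8°) × tan(+61.200°) = 0.0890, so h₀ = 1.4817 rad = 84.90°.
Daylight = 2h₀/(2π) × 43.10 h = (1.4817/π) × 43.10 = 20.33 h.

20.33 h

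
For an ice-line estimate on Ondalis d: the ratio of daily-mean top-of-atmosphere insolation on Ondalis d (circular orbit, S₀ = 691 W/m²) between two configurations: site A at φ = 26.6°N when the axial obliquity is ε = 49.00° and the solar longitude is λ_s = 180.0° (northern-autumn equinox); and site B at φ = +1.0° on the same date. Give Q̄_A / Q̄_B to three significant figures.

Q̄_A / Q̄_B ≈ 0.894

— Configuration A (φ=+26.6°):
Solar declination: sin δ = sin ε · sin λ_s = sin 49.00° × sin 180.0° = 0.00000, so δ = +0.000°.
cos H₀ = −tan(+26.6°) tan(+0.000°) = -0.0000, H₀ = 1.5708 rad.
Bracket: H₀ sin φ sin δ + cos φ cos δ sin H₀ = 1.5708×0.44776×0.00000 + 0.89415×1.00000×1.00000 = 0.000000 + 0.894150 = 0.894150.
Q̄ = (S₀/π) × [bracket] = (691/π) × 0.894150 = 196.67 W/m².
— Configuration B (φ=+1.0°):
cos H₀ = −tan(+1.0°) tan(+0.000°) = -0.0000, H₀ = 1.5708 rad.
Bracket: H₀ sin φ sin δ + cos φ cos δ sin H₀ = 1.5708×0.01745×0.00000 + 0.99985×1.00000×1.00000 = 0.000000 + 0.999850 = 0.999850.
Q̄ = (S₀/π) × [bracket] = (691/π) × 0.999850 = 219.92 W/m².
Ratio Q̄_A / Q̄_B = 196.67 / 219.92 = 0.8943.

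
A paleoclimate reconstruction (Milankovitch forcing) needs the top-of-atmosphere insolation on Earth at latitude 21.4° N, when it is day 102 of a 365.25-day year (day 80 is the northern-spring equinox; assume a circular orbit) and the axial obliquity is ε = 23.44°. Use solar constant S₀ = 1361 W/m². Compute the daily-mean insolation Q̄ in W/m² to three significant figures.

Solar longitude: λ_s = 360° × (102 − 80)/365.25 = 21.684°.
sin δ = sin 23.44° × sin 21.684° = 0.14698, so δ = +8.452°.
cos H₀ = −tan(+21.4°) tan(+8.452°) = -0.0582, H₀ = 1.6291 rad.
Bracket: H₀ sin φ sin δ + cos φ cos δ sin H₀ = 1.6291×0.36488×0.14698 + 0.93106×0.98914×0.99830 = 0.087369 + 0.919383 = 1.006752.
Q̄ = (S₀/π) × [bracket] = (1361/π) × 1.006752 = 436.1 W/m².

Q̄ ≈ 436 W/m²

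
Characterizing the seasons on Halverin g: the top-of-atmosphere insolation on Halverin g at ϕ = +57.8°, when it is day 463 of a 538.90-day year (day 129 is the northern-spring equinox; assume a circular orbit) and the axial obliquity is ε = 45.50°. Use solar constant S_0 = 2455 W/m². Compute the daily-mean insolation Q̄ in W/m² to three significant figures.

Solar longitude: L_s = 360° × (463 − 129)/538.90 = 223.121°.
sin δ = sin 45.50° × sin 223.121° = -0.48754, so δ = -29.179°.
cos h₀ = −tan(+57.8°) tan(-29.179°) = 0.8867, h₀ = 0.4806 rad.
Bracket: h₀ sin ϕ sin δ + cos ϕ cos δ sin h₀ = 0.4806×0.84619×-0.48754 + 0.53288×0.87310×0.46231 = -0.198272 + 0.215093 = 0.016821.
Q̄ = (S_0/π) × [bracket] = (2455/π) × 0.016821 = 13.14 W/m².

Q̄ ≈ 13.1 W/m²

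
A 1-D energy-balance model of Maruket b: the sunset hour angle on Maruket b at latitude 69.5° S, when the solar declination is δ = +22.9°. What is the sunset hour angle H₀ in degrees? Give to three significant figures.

H₀ = 0.00°

cos H₀ = −tan φ · tan δ = 1.1298 ≥ 1, so the host star never rises (polar night) and H₀ = 0.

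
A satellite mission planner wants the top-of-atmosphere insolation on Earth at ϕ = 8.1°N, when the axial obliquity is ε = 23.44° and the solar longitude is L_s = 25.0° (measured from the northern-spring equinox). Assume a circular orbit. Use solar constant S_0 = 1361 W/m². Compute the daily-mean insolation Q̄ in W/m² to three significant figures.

Q̄ ≈ 439 W/m²

Solar declination: sin δ = sin ε · sin L_s = sin 23.44° × sin 25.0° = 0.16811, so δ = +9.678°.
cos h₀ = −tan(+8.1°) tan(+9.678°) = -0.0243, h₀ = 1.5951 rad.
Bracket: h₀ sin ϕ sin δ + cos ϕ cos δ sin h₀ = 1.5951×0.14090×0.16811 + 0.99002×0.98577×0.99971 = 0.037783 + 0.975649 = 1.013432.
Q̄ = (S_0/π) × [bracket] = (1361/π) × 1.013432 = 439.0 W/m².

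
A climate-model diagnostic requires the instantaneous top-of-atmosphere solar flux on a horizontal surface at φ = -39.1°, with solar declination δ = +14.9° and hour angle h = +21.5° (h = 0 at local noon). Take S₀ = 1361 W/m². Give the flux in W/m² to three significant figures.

729 W/m²

cos θ_z = sin φ sin δ + cos φ cos δ cos h = -0.162167 + 0.697769 = 0.535602.
Flux = S₀ · cos θ_z = 1361 × 0.535602 = 729.0 W/m².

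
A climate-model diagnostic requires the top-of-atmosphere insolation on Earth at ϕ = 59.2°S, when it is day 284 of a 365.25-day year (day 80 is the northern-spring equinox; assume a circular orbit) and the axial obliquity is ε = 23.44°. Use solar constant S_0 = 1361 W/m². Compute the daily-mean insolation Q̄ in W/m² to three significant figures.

Solar longitude: L_s = 360° × (284 − 80)/365.25 = 201.068°.
sin δ = sin 23.44° × sin 201.068° = -0.14299, so δ = -8.221°.
cos h₀ = −tan(-59.2°) tan(-8.221°) = -0.2424, h₀ = 1.8156 rad.
Bracket: h₀ sin ϕ sin δ + cos ϕ cos δ sin h₀ = 1.8156×-0.85896×-0.14299 + 0.51204×0.98972×0.97019 = 0.222997 + 0.491669 = 0.714666.
Q̄ = (S_0/π) × [bracket] = (1361/π) × 0.714666 = 309.6 W/m².

Q̄ ≈ 310 W/m²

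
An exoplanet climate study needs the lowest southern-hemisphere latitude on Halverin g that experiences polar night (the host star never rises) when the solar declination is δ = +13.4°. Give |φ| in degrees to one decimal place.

Polar night requires cos H₀ = −tan φ tan δ ≥ 1, i.e. tan φ tan δ ≤ −1.
The boundary is |tan φ| · |tan δ| = 1, so |φ| = 90° − |δ| = 90° − 13.4° = 76.6° in the southern hemisphere.

|φ| = 76.6°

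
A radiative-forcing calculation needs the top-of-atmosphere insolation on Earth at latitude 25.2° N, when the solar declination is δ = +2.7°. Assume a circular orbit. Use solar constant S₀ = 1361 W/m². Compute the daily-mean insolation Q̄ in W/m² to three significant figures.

Q̄ ≈ 405 W/m²

cos H₀ = −tan(+25.2°) tan(+2.700°) = -0.0222, H₀ = 1.5930 rad.
Bracket: H₀ sin φ sin δ + cos φ cos δ sin H₀ = 1.5930×0.42578×0.04711 + 0.90483×0.99889×0.99975 = 0.031953 + 0.903600 = 0.935553.
Q̄ = (S₀/π) × [bracket] = (1361/π) × 0.935553 = 405.3 W/m².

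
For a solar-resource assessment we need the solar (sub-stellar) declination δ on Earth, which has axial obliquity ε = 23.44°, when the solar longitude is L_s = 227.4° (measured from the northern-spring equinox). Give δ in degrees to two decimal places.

δ = -17.03°

sin δ = sin ε · sin L_s = sin 23.44° × sin 227.4° = -0.292811.
δ = arcsin(-0.292811) = -17.03°.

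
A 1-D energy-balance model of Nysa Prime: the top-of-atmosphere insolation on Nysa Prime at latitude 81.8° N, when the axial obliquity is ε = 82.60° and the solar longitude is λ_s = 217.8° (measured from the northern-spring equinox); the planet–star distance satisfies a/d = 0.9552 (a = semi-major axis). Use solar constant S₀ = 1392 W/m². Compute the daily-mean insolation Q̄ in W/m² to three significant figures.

Solar declination: sin δ = sin ε · sin λ_s = sin 82.60° × sin 217.8° = -0.60780, so δ = -37.431°.
cos H₀ = −tan(+81.8°) tan(-37.431°) = 5.3116 ≥ 1 ⇒ polar night, H₀ = 0 and Q̄ = 0.
Inverse-square distance factor (a/d)² = 0.9552² = 0.912407.

Q̄ ≈ 0.00 W/m²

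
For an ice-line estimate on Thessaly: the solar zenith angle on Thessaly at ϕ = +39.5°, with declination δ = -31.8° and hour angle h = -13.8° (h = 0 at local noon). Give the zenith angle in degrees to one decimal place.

θ_z = 72.4°

cos θ_z = sin ϕ sin δ + cos ϕ cos δ cos h = -0.335185 + 0.636868 = 0.301683.
θ_z = arccos(0.301683) = 72.4°.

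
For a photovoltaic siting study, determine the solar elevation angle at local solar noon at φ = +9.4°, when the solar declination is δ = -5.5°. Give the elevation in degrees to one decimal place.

At local noon the hour angle is zero, so the zenith angle equals |φ − δ| = |+9.4° − (-5.500°)| = 14.900°.
Elevation = 90° − 14.900° = 75.1°.

75.1°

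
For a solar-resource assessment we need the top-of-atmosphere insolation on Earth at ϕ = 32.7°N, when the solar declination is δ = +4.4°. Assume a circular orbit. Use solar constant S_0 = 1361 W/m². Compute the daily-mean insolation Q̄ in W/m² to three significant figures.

cos h₀ = −tan(+32.7°) tan(+4.400°) = -0.0494, h₀ = 1.6202 rad.
Bracket: h₀ sin ϕ sin δ + cos ϕ cos δ sin h₀ = 1.6202×0.54024×0.07672 + 0.84151×0.99705×0.99878 = 0.067153 + 0.838004 = 0.905157.
Q̄ = (S_0/π) × [bracket] = (1361/π) × 0.905157 = 392.1 W/m².

Q̄ ≈ 392 W/m²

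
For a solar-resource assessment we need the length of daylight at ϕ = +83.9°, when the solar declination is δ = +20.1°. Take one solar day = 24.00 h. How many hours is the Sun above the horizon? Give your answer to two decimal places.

24.00 h

Sunrise equation: cos h₀ = −tan ϕ · tan δ = -3.4243 ≤ −1, so the Sun never sets (polar day) and h₀ = π.
Daylight = 2h₀/(2π) × 24.00 h = (3.1416/π) × 24.00 = 24.00 h.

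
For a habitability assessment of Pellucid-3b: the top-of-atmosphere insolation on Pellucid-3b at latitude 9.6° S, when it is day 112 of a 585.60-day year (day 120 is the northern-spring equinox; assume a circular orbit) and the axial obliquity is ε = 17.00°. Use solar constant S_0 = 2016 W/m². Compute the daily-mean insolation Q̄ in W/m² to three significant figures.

Solar longitude: L_s = 360° × (112 − 120)/585.60 = -4.918°, i.e. -4.918° + 360° = 355.082°.
sin δ = sin 17.00° × sin 355.082° = -0.02507, so δ = -1.436°.
cos h₀ = −tan(-9.6°) tan(-1.436°) = -0.0042, h₀ = 1.5750 rad.
Bracket: h₀ sin ϕ sin δ + cos ϕ cos δ sin h₀ = 1.5750×-0.16677×-0.02507 + 0.98600×0.99969×0.99999 = 0.006585 + 0.985684 = 0.992269.
Q̄ = (S_0/π) × [bracket] = (2016/π) × 0.992269 = 636.8 W/m².

Q̄ ≈ 637 W/m²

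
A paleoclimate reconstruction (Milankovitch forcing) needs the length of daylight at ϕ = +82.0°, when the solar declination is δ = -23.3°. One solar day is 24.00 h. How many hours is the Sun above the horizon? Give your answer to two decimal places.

0.00 h

cos h₀ = −tan ϕ · tan δ = 3.0644 ≥ 1, so the Sun never rises (polar night) and h₀ = 0.
Daylight = 2h₀/(2π) × 24.00 h = (0.0000/π) × 24.00 = 0.00 h.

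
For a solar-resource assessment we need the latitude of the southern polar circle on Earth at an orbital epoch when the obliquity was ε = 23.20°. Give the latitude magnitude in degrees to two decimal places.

66.80°

The polar circle is the lowest latitude that experiences at least one full rotation of continuous darkness at the northern-summer solstice; it lies at |φ| = 90° − ε = 90° − 23.20° = 66.80°.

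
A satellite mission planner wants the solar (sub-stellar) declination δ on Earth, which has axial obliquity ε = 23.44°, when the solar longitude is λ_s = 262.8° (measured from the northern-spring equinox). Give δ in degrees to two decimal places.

sin δ = sin ε · sin λ_s = sin 23.44° × sin 262.8° = -0.394652.
δ = arcsin(-0.394652) = -23.24°.

δ = -23.24°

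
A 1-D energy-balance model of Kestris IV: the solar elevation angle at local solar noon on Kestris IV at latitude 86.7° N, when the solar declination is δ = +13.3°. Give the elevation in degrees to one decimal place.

At local noon the hour angle is zero, so the zenith angle equals |φ − δ| = |+86.7° − (+13.300°)| = 73.400°.
Elevation = 90° − 73.400° = 16.6°.

16.6°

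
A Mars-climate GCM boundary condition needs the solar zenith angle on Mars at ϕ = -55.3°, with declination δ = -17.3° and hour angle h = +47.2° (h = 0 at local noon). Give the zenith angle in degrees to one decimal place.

cos θ_z = sin ϕ sin δ + cos ϕ cos δ cos h = 0.244485 + 0.369294 = 0.613779.
θ_z = arccos(0.613779) = 52.1°.

θ_z = 52.1°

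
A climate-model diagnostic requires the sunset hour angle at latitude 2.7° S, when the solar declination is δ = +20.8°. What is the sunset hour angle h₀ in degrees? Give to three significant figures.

cos h₀ = −tan ϕ · tan δ = −tan(-2.7°) × tan(+20.800°) = 0.0179, so h₀ = 1.5529 rad = 88.97°.

h₀ = 89.0°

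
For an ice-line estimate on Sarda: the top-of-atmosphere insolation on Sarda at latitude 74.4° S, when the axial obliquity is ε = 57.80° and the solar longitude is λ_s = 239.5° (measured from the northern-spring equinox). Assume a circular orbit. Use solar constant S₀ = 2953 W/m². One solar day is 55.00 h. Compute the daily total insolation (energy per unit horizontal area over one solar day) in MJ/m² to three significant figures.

411 MJ/m²

Solar declination: sin δ = sin ε · sin λ_s = sin 57.80° × sin 239.5° = -0.72910, so δ = -46.811°.
cos H₀ = −tan(-74.4°) tan(-46.811°) = -3.8155 ≤ −1 ⇒ polar day, H₀ = π.
Bracket: H₀ sin φ sin δ + cos φ cos δ sin H₀ = 3.1416×-0.96316×-0.72910 + 0.26892×0.68440×0.00000 = 2.206157 + 0.000000 = 2.206157.
Q̄ = (S₀/π) × [bracket] = (2953/π) × 2.206157 = 2073.7 W/m².
Daily total = Q̄ × 55.00 h × 3600 s/h = 2073.7 × 55.00 × 3600 / 10⁶ = 410.6 MJ/m².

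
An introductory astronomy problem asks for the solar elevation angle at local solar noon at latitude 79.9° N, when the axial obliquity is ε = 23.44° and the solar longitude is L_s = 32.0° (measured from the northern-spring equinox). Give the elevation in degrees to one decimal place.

Solar declination: sin δ = sin ε · sin L_s = sin 23.44° × sin 32.0° = 0.21080, so δ = +12.169°.
At local noon the hour angle is zero, so the zenith angle equals |ϕ − δ| = |+79.9° − (+12.169°)| = 67.731°.
Elevation = 90° − 67.731° = 22.3°.

22.3°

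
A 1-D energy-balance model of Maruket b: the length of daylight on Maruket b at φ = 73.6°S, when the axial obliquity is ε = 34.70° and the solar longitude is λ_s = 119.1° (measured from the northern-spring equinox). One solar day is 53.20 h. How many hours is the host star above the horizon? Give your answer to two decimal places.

Solar declination: sin δ = sin ε · sin λ_s = sin 34.70° × sin 119.1° = 0.49742, so δ = +29.829°.
cos H₀ = −tan φ · tan δ = 1.9482 ≥ 1, so the host star never rises (polar night) and H₀ = 0.
Daylight = 2H₀/(2π) × 53.20 h = (0.0000/π) × 53.20 = 0.00 h.

0.00 h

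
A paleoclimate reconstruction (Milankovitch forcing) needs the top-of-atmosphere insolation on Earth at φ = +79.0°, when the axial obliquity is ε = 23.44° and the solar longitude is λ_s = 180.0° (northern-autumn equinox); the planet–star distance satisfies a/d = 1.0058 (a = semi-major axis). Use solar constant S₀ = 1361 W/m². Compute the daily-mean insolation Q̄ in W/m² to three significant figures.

Q̄ ≈ 83.6 W/m²

Solar declination: sin δ = sin ε · sin λ_s = sin 23.44° × sin 180.0° = 0.00000, so δ = +0.000°.
cos H₀ = −tan(+79.0°) tan(+0.000°) = -0.0000, H₀ = 1.5708 rad.
Bracket: H₀ sin φ sin δ + cos φ cos δ sin H₀ = 1.5708×0.98163×0.00000 + 0.19081×1.00000×1.00000 = 0.000000 + 0.190810 = 0.190810.
Inverse-square distance factor (a/d)² = 1.0058² = 1.011634.
Q̄ = (S₀/π) × 1.011634 × [bracket] = (1361/π) × 1.011634 × 0.190810 = 83.62 W/m².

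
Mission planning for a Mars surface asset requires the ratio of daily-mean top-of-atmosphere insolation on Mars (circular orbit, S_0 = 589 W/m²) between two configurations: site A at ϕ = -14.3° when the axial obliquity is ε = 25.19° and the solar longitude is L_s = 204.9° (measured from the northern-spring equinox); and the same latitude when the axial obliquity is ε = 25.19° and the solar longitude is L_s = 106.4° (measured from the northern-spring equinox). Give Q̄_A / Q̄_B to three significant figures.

— Configuration A (ϕ=-14.3°):
Solar declination: sin δ = sin ε · sin L_s = sin 25.19° × sin 204.9° = -0.17920, so δ = -10.323°.
cos h₀ = −tan(-14.3°) tan(-10.323°) = -0.0464, h₀ = 1.6172 rad.
Bracket: h₀ sin ϕ sin δ + cos ϕ cos δ sin h₀ = 1.6172×-0.24700×-0.17920 + 0.96902×0.98381×0.99892 = 0.071581 + 0.952302 = 1.023883.
Q̄ = (S_0/π) × [bracket] = (589/π) × 1.023883 = 191.96 W/m².
— Configuration B (ϕ=-14.3°):
Solar declination: sin δ = sin ε · sin L_s = sin 25.19° × sin 106.4° = 0.40830, so δ = +24.098°.
cos h₀ = −tan(-14.3°) tan(+24.098°) = 0.1140, h₀ = 1.4565 rad.
Bracket: h₀ sin ϕ sin δ + cos ϕ cos δ sin h₀ = 1.4565×-0.24700×0.40830 + 0.96902×0.91285×0.99348 = -0.146888 + 0.878803 = 0.731915.
Q̄ = (S_0/π) × [bracket] = (589/π) × 0.731915 = 137.22 W/m².
Ratio Q̄_A / Q̄_B = 191.96 / 137.22 = 1.399.

Q̄_A / Q̄_B ≈ 1.40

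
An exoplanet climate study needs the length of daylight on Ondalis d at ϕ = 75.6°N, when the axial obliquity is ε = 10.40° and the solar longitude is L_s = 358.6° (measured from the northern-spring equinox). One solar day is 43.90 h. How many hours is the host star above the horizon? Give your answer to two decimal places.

21.71 h

Solar declination: sin δ = sin ε · sin L_s = sin 10.40° × sin 358.6° = -0.00441, so δ = -0.253°.
cos h₀ = −tan ϕ · tan δ = −tan(+75.6°) × tan(-0.253°) = 0.0172, so h₀ = 1.5536 rad = 89.02°.
Daylight = 2h₀/(2π) × 43.90 h = (1.5536/π) × 43.90 = 21.71 h.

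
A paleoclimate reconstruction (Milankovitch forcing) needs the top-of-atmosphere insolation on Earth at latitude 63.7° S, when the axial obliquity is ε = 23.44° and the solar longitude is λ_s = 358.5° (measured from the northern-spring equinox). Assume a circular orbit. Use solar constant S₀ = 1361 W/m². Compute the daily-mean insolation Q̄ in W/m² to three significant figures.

Solar declination: sin δ = sin ε · sin λ_s = sin 23.44° × sin 358.5° = -0.01041, so δ = -0.597°.
cos H₀ = −tan(-63.7°) tan(-0.597°) = -0.0211, H₀ = 1.5919 rad.
Bracket: H₀ sin φ sin δ + cos φ cos δ sin H₀ = 1.5919×-0.89649×-0.01041 + 0.44307×0.99995×0.99978 = 0.014856 + 0.442950 = 0.457806.
Q̄ = (S₀/π) × [bracket] = (1361/π) × 0.457806 = 198.3 W/m².

Q̄ ≈ 198 W/m²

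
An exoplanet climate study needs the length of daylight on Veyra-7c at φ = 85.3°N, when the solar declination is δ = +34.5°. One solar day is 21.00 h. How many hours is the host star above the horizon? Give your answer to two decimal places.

Sunrise equation: cos H₀ = −tan φ · tan δ = -8.3596 ≤ −1, so the host star never sets (polar day) and H₀ = π.
Daylight = 2H₀/(2π) × 21.00 h = (3.1416/π) × 21.00 = 21.00 h.

21.00 h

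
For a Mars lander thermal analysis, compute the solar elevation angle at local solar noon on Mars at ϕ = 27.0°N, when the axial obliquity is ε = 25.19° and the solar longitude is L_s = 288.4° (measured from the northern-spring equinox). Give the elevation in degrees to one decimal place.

39.2°

Solar declination: sin δ = sin ε · sin L_s = sin 25.19° × sin 288.4° = -0.40386, so δ = -23.820°.
At local noon the hour angle is zero, so the zenith angle equals |ϕ − δ| = |+27.0° − (-23.820°)| = 50.820°.
Elevation = 90° − 50.820° = 39.2°.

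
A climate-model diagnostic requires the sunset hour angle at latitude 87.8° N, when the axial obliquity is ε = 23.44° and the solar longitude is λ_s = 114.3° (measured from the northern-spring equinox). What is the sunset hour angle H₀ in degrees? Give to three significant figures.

Solar declination: sin δ = sin ε · sin λ_s = sin 23.44° × sin 114.3° = 0.36255, so δ = +21.257°.
Sunrise equation: cos H₀ = −tan φ · tan δ = -10.1263 ≤ −1, so the Sun never sets (polar day) and H₀ = π.

H₀ = 180°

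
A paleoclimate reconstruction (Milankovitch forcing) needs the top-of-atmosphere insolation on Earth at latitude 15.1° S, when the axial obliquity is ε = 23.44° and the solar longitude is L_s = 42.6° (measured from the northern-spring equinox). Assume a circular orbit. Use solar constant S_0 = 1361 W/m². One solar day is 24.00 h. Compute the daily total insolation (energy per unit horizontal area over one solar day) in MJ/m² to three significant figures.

30.8 MJ/m²

Solar declination: sin δ = sin ε · sin L_s = sin 23.44° × sin 42.6° = 0.26925, so δ = +15.620°.
cos h₀ = −tan(-15.1°) tan(+15.620°) = 0.0754, h₀ = 1.4953 rad.
Bracket: h₀ sin ϕ sin δ + cos ϕ cos δ sin h₀ = 1.4953×-0.26050×0.26925 + 0.96547×0.96307×0.99715 = -0.104880 + 0.927165 = 0.822285.
Q̄ = (S_0/π) × [bracket] = (1361/π) × 0.822285 = 356.23 W/m².
Daily total = Q̄ × 24.00 h × 3600 s/h = 356.23 × 24.00 × 3600 / 10⁶ = 30.78 MJ/m².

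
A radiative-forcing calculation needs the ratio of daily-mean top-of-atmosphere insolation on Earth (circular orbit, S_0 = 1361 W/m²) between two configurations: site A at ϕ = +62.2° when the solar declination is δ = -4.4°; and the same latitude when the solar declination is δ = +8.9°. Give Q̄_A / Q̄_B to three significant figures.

— Configuration A (ϕ=+62.2°):
cos h₀ = −tan(+62.2°) tan(-4.400°) = 0.1459, h₀ = 1.4243 rad.
Bracket: h₀ sin ϕ sin δ + cos ϕ cos δ sin h₀ = 1.4243×0.88458×-0.07672 + 0.46639×0.99705×0.98929 = -0.096660 + 0.460034 = 0.363374.
Q̄ = (S_0/π) × [bracket] = (1361/π) × 0.363374 = 157.42 W/m².
— Configuration B (ϕ=+62.2°):
cos h₀ = −tan(+62.2°) tan(+8.900°) = -0.2970, h₀ = 1.8724 rad.
Bracket: h₀ sin ϕ sin δ + cos ϕ cos δ sin h₀ = 1.8724×0.88458×0.15471 + 0.46639×0.98796×0.95487 = 0.256244 + 0.439980 = 0.696224.
Q̄ = (S_0/π) × [bracket] = (1361/π) × 0.696224 = 301.62 W/m².
Ratio Q̄_A / Q̄_B = 157.42 / 301.62 = 0.5219.

Q̄_A / Q̄_B ≈ 0.522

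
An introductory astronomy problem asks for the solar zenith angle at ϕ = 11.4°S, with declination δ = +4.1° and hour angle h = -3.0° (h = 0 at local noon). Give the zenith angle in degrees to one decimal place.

cos θ_z = sin ϕ sin δ + cos ϕ cos δ cos h = -0.014132 + 0.976422 = 0.962290.
θ_z = arccos(0.962290) = 15.8°.

θ_z = 15.8°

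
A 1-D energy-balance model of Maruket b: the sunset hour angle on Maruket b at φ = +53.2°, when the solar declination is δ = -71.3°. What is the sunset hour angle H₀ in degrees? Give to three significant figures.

H₀ = 0.00°

cos H₀ = −tan φ · tan δ = 3.9492 ≥ 1, so the host star never rises (polar night) and H₀ = 0.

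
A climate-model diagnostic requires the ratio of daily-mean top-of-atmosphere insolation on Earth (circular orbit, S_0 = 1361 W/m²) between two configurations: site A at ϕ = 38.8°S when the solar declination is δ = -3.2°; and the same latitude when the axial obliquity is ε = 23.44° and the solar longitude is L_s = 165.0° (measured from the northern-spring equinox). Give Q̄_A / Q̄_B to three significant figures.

— Configuration A (ϕ=-38.8°):
cos h₀ = −tan(-38.8°) tan(-3.200°) = -0.0450, h₀ = 1.6158 rad.
Bracket: h₀ sin ϕ sin δ + cos ϕ cos δ sin h₀ = 1.6158×-0.62660×-0.05582 + 0.77934×0.99844×0.99899 = 0.056516 + 0.777338 = 0.833854.
Q̄ = (S_0/π) × [bracket] = (1361/π) × 0.833854 = 361.24 W/m².
— Configuration B (ϕ=-38.8°):
Solar declination: sin δ = sin ε · sin L_s = sin 23.44° × sin 165.0° = 0.10296, so δ = +5.909°.
cos h₀ = −tan(-38.8°) tan(+5.909°) = 0.0832, h₀ = 1.4875 rad.
Bracket: h₀ sin ϕ sin δ + cos ϕ cos δ sin h₀ = 1.4875×-0.62660×0.10296 + 0.77934×0.99469×0.99653 = -0.095966 + 0.772512 = 0.676546.
Q̄ = (S_0/π) × [bracket] = (1361/π) × 0.676546 = 293.09 W/m².
Ratio Q̄_A / Q̄_B = 361.24 / 293.09 = 1.233.

Q̄_A / Q̄_B ≈ 1.23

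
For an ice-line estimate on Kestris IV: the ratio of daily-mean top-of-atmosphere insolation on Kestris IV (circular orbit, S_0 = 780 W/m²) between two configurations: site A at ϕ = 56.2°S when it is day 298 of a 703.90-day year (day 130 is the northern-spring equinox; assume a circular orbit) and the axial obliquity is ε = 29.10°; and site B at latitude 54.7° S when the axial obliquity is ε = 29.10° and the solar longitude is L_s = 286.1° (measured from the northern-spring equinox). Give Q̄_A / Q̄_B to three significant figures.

Q̄_A / Q̄_B ≈ 0.0260

— Configuration A (ϕ=-56.2°):
Solar longitude: L_s = 360° × (298 − 130)/703.90 = 85.921°.
sin δ = sin 29.10° × sin 85.921° = 0.48510, so δ = +29.019°.
cos h₀ = −tan(-56.2°) tan(+29.019°) = 0.8287, h₀ = 0.5941 rad.
Bracket: h₀ sin ϕ sin δ + cos ϕ cos δ sin h₀ = 0.5941×-0.83098×0.48510 + 0.55630×0.87446×0.55973 = -0.239487 + 0.272287 = 0.032800.
Q̄ = (S_0/π) × [bracket] = (780/π) × 0.032800 = 8.1436 W/m².
— Configuration B (ϕ=-54.7°):
Solar declination: sin δ = sin ε · sin L_s = sin 29.10° × sin 286.1° = -0.46726, so δ = -27.857°.
cos h₀ = −tan(-54.7°) tan(-27.857°) = -0.7464, h₀ = 2.4135 rad.
Bracket: h₀ sin ϕ sin δ + cos ϕ cos δ sin h₀ = 2.4135×-0.81614×-0.46726 + 0.57786×0.88412×0.66546 = 0.920387 + 0.339982 = 1.260369.
Q̄ = (S_0/π) × [bracket] = (780/π) × 1.260369 = 312.93 W/m².
Ratio Q̄_A / Q̄_B = 8.1436 / 312.93 = 0.02602.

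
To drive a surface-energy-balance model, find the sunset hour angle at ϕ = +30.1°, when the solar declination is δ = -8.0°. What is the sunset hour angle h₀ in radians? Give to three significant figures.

cos h₀ = −tan ϕ · tan δ = −tan(+30.1°) × tan(-8.000°) = 0.0815, so h₀ = 1.4892 rad = 85.33°.

h₀ = 1.49 rad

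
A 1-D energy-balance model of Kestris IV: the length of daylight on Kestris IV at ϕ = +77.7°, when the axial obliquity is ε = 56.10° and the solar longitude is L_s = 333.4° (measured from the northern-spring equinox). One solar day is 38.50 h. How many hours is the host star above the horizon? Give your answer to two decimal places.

Solar declination: sin δ = sin ε · sin L_s = sin 56.10° × sin 333.4° = -0.37165, so δ = -21.817°.
cos h₀ = −tan ϕ · tan δ = 1.8360 ≥ 1, so the host star never rises (polar night) and h₀ = 0.
Daylight = 2h₀/(2π) × 38.50 h = (0.0000/π) × 38.50 = 0.00 h.

0.00 h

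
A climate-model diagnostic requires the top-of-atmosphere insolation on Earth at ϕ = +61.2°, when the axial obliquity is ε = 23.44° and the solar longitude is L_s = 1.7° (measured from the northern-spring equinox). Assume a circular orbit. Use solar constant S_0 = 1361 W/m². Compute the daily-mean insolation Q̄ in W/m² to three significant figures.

Solar declination: sin δ = sin ε · sin L_s = sin 23.44° × sin 1.7° = 0.01180, so δ = +0.676°.
cos h₀ = −tan(+61.2°) tan(+0.676°) = -0.0215, h₀ = 1.5923 rad.
Bracket: h₀ sin ϕ sin δ + cos ϕ cos δ sin h₀ = 1.5923×0.87631×0.01180 + 0.48175×0.99993×0.99977 = 0.016465 + 0.481605 = 0.498070.
Q̄ = (S_0/π) × [bracket] = (1361/π) × 0.498070 = 215.8 W/m².

Q̄ ≈ 216 W/m²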